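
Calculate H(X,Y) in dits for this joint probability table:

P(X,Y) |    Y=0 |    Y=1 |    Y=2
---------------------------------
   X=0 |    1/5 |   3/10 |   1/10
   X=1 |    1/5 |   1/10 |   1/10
0.7365 dits

Joint entropy is H(X,Y) = -Σ_{x,y} p(x,y) log p(x,y).

Summing over all non-zero entries:
H(X,Y) = -[1/5·log_10(1/5) + 3/10·log_10(3/10) + 1/10·log_10(1/10) + 1/5·log_10(1/5) + 1/10·log_10(1/10) + 1/10·log_10(1/10)]
H(X,Y) = 0.7365 dits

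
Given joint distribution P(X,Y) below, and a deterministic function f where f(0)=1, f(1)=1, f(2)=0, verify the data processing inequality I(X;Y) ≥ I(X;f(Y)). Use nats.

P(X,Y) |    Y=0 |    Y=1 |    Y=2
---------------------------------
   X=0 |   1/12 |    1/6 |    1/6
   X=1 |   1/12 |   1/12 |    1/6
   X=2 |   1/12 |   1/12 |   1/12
I(X;Y) = 0.0168, I(X;f(Y)) = 0.0086, inequality holds: 0.0168 ≥ 0.0086

Data Processing Inequality: For any Markov chain X → Y → Z, we have I(X;Y) ≥ I(X;Z).

Here Z = f(Y) is a deterministic function of Y, forming X → Y → Z.

Original I(X;Y) = 0.0168 nats

After applying f:
P(X,Z) where Z=f(Y):
- P(X,Z=0) = P(X,Y=2)
- P(X,Z=1) = P(X,Y=0) + P(X,Y=1)

I(X;Z) = I(X;f(Y)) = 0.0086 nats

Verification: 0.0168 ≥ 0.0086 ✓

Information cannot be created by processing; the function f can only lose information about X.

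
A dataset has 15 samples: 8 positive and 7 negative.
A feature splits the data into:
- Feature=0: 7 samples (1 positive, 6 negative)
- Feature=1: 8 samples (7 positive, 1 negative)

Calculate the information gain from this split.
0.4308 bits

Information Gain = H(Y) - H(Y|Feature)

Before split:
P(positive) = 8/15 = 0.5333
H(Y) = 0.9968 bits

After split:
Feature=0: H = 0.5917 bits (weight = 7/15)
Feature=1: H = 0.5436 bits (weight = 8/15)
H(Y|Feature) = (7/15)×0.5917 + (8/15)×0.5436 = 0.5660 bits

Information Gain = 0.9968 - 0.5660 = 0.4308 bits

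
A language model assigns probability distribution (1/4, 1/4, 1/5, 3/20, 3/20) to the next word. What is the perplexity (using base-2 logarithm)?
4.8752

Perplexity is 2^H (or exp(H) for natural log).

First, H = -Σ p log p = 2.2855 bits
Perplexity = 2^2.2855 = 4.8752

Interpretation: The model's uncertainty is equivalent to choosing uniformly among 4.9 options.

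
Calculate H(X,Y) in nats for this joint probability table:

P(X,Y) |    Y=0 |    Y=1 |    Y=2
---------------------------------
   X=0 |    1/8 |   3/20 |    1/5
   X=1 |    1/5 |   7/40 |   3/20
1.7779 nats

Joint entropy is H(X,Y) = -Σ_{x,y} p(x,y) log p(x,y).

Summing over all non-zero entries:
H(X,Y) = -[1/8·log_e(1/8) + 3/20·log_e(3/20) + 1/5·log_e(1/5) + 1/5·log_e(1/5) + 7/40·log_e(7/40) + 3/20·log_e(3/20)]
H(X,Y) = 1.7779 nats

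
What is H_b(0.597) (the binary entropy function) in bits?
0.9727 bits

The binary entropy function is:
H(p) = -p log(p) - (1-p) log(1-p)

H(0.597) = -0.597 × log_2(0.597) - 0.403 × log_2(0.403)
H(0.597) = 0.9727 bits

Note: Binary entropy is maximized at p=0.5 (H=1 bit) and minimized at p=0 or p=1 (H=0).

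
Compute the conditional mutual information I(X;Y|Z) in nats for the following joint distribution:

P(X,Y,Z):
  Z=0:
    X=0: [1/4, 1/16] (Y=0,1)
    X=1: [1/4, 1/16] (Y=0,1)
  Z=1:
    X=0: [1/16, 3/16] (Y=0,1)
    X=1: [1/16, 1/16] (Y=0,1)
0.0115 nats

Conditional mutual information: I(X;Y|Z) = H(X|Z) + H(Y|Z) - H(X,Y|Z)

H(Z) = 0.6616
H(X,Z) = 1.3335 → H(X|Z) = 0.6719
H(Y,Z) = 1.2130 → H(Y|Z) = 0.5514
H(X,Y,Z) = 1.8735 → H(X,Y|Z) = 1.2119

I(X;Y|Z) = 0.6719 + 0.5514 - 1.2119 = 0.0115 nats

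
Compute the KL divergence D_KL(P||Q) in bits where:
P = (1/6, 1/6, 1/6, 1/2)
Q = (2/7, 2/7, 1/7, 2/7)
0.1815 bits

KL divergence: D_KL(P||Q) = Σ p(x) log(p(x)/q(x))

Computing term by term:
  x=0: 1/6 × log_2[(1/6)/(2/7)] = 1/6 × -0.7776 = -0.1296
  x=1: 1/6 × log_2[(1/6)/(2/7)] = 1/6 × -0.7776 = -0.1296
  x=2: 1/6 × log_2[(1/6)/(1/7)] = 1/6 × 0.2224 = 0.0371
  x=3: 1/2 × log_2[(1/2)/(2/7)] = 1/2 × 0.8074 = 0.4037

D_KL(P||Q) = 0.1815 bits

Note: KL divergence is always non-negative and equals 0 iff P = Q.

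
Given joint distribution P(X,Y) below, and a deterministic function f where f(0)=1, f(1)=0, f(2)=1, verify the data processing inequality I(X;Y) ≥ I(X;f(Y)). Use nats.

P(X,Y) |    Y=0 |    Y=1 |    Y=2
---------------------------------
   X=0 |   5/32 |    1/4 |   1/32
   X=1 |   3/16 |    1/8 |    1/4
I(X;Y) = 0.1117, I(X;f(Y)) = 0.0648, inequality holds: 0.1117 ≥ 0.0648

Data Processing Inequality: For any Markov chain X → Y → Z, we have I(X;Y) ≥ I(X;Z).

Here Z = f(Y) is a deterministic function of Y, forming X → Y → Z.

Original I(X;Y) = 0.1117 nats

After applying f:
P(X,Z) where Z=f(Y):
- P(X,Z=0) = P(X,Y=1)
- P(X,Z=1) = P(X,Y=0) + P(X,Y=2)

I(X;Z) = I(X;f(Y)) = 0.0648 nats

Verification: 0.1117 ≥ 0.0648 ✓

Information cannot be created by processing; the function f can only lose information about X.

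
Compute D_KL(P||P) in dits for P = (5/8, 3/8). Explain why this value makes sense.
0.0000 dits

KL divergence satisfies the Gibbs inequality: D_KL(P||Q) ≥ 0 for all distributions P, Q.

D_KL(P||Q) = Σ p(x) log(p(x)/q(x))
Each term is p(x) × log_10(p(x)/p(x)) = p(x) × log_10(1) = 0, so the sum is 0.
D_KL(P||Q) = 0.0000 dits

When P = Q, the KL divergence is exactly 0, as there is no 'divergence' between identical distributions.

This non-negativity is a fundamental property: relative entropy cannot be negative because it measures how different Q is from P.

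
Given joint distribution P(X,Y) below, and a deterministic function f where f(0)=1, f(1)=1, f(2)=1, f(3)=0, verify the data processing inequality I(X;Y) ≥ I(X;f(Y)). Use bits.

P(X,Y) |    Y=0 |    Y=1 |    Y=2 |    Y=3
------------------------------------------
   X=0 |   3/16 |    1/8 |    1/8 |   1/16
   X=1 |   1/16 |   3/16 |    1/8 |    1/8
I(X;Y) = 0.0716, I(X;f(Y)) = 0.0188, inequality holds: 0.0716 ≥ 0.0188

Data Processing Inequality: For any Markov chain X → Y → Z, we have I(X;Y) ≥ I(X;Z).

Here Z = f(Y) is a deterministic function of Y, forming X → Y → Z.

Original I(X;Y) = 0.0716 bits

After applying f:
P(X,Z) where Z=f(Y):
- P(X,Z=0) = P(X,Y=3)
- P(X,Z=1) = P(X,Y=0) + P(X,Y=1) + P(X,Y=2)

I(X;Z) = I(X;f(Y)) = 0.0188 bits

Verification: 0.0716 ≥ 0.0188 ✓

Information cannot be created by processing; the function f can only lose information about X.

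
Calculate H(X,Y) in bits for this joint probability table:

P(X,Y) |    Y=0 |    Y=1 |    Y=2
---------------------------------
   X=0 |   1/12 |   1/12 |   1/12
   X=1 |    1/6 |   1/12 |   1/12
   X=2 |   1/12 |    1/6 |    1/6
3.0850 bits

Joint entropy is H(X,Y) = -Σ_{x,y} p(x,y) log p(x,y).

Summing over all non-zero entries:
H(X,Y) = -[1/12·log_2(1/12) + 1/12·log_2(1/12) + 1/12·log_2(1/12) + 1/6·log_2(1/6) + 1/12·log_2(1/12) + 1/12·log_2(1/12) + 1/12·log_2(1/12) + 1/6·log_2(1/6) + 1/6·log_2(1/6)]
H(X,Y) = 3.0850 bits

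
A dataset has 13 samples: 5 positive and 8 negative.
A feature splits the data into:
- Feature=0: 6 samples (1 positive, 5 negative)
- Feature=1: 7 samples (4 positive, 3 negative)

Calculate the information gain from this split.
0.1307 bits

Information Gain = H(Y) - H(Y|Feature)

Before split:
P(positive) = 5/13 = 0.3846
H(Y) = 0.9612 bits

After split:
Feature=0: H = 0.6500 bits (weight = 6/13)
Feature=1: H = 0.9852 bits (weight = 7/13)
H(Y|Feature) = (6/13)×0.6500 + (7/13)×0.9852 = 0.8305 bits

Information Gain = 0.9612 - 0.8305 = 0.1307 bits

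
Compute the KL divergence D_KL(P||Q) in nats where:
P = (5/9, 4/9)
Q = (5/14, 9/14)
0.0814 nats

KL divergence: D_KL(P||Q) = Σ p(x) log(p(x)/q(x))

Computing term by term:
  x=0: 5/9 × log_e[(5/9)/(5/14)] = 5/9 × 0.4418 = 0.2455
  x=1: 4/9 × log_e[(4/9)/(9/14)] = 4/9 × -0.3691 = -0.1640

D_KL(P||Q) = 0.0814 nats

Note: KL divergence is always non-negative and equals 0 iff P = Q.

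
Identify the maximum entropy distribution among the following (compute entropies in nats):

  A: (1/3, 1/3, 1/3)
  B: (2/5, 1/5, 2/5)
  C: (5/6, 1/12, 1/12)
A

For a discrete distribution over n outcomes, entropy is maximized by the uniform distribution.

Computing entropies:
H(A) = 1.0986 nats
H(B) = 1.0549 nats
H(C) = 0.5661 nats

The uniform distribution (where all probabilities equal 1/3) achieves the maximum entropy of log_e(3) = 1.0986 nats.

Distribution A has the highest entropy.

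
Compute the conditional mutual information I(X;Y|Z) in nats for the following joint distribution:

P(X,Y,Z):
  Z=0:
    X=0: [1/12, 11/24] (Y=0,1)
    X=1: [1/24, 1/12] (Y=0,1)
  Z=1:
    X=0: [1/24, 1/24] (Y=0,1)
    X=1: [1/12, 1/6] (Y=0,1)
0.0132 nats

Conditional mutual information: I(X;Y|Z) = H(X|Z) + H(Y|Z) - H(X,Y|Z)

H(Z) = 0.6365
H(X,Z) = 1.1457 → H(X|Z) = 0.5092
H(Y,Z) = 1.1788 → H(Y|Z) = 0.5422
H(X,Y,Z) = 1.6747 → H(X,Y|Z) = 1.0382

I(X;Y|Z) = 0.5092 + 0.5422 - 1.0382 = 0.0132 nats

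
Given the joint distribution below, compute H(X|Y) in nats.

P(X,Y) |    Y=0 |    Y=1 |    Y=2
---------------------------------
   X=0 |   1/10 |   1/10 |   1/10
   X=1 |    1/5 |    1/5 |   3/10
0.6068 nats

Using the chain rule: H(X|Y) = H(X,Y) - H(Y)

First, compute H(X,Y) = 1.6957 nats

Marginal P(Y) = (3/10, 3/10, 2/5)
H(Y) = 1.0889 nats

H(X|Y) = H(X,Y) - H(Y) = 1.6957 - 1.0889 = 0.6068 nats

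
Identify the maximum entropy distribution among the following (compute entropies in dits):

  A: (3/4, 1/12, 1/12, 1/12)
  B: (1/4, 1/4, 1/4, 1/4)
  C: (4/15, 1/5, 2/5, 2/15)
B

For a discrete distribution over n outcomes, entropy is maximized by the uniform distribution.

Computing entropies:
H(A) = 0.3635 dits
H(B) = 0.6021 dits
H(C) = 0.5687 dits

The uniform distribution (where all probabilities equal 1/4) achieves the maximum entropy of log_10(4) = 0.6021 dits.

Distribution B has the highest entropy.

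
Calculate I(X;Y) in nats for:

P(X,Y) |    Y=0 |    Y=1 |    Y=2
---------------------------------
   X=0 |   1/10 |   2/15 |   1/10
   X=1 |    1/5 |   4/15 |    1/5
0.0000 nats

Mutual information: I(X;Y) = H(X) + H(Y) - H(X,Y)

Marginals:
P(X) = (1/3, 2/3), H(X) = 0.6365 nats
P(Y) = (3/10, 2/5, 3/10), H(Y) = 1.0889 nats

Joint entropy: H(X,Y) = 1.7254 nats

I(X;Y) = 0.6365 + 1.0889 - 1.7254 = 0.0000 nats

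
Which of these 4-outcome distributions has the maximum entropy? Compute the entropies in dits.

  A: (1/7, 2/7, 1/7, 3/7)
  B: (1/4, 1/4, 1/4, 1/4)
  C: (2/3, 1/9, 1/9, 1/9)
B

For a discrete distribution over n outcomes, entropy is maximized by the uniform distribution.

Computing entropies:
H(A) = 0.5546 dits
H(B) = 0.6021 dits
H(C) = 0.4355 dits

The uniform distribution (where all probabilities equal 1/4) achieves the maximum entropy of log_10(4) = 0.6021 dits.

Distribution B has the highest entropy.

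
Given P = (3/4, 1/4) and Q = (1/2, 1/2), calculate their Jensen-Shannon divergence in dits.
0.0147 dits

Jensen-Shannon divergence is:
JSD(P||Q) = 0.5 × D_KL(P||M) + 0.5 × D_KL(Q||M)
where M = 0.5 × (P + Q) is the mixture distribution.

M = 0.5 × (3/4, 1/4) + 0.5 × (1/2, 1/2) = (5/8, 3/8)

D_KL(P||M) = 0.0154 dits
D_KL(Q||M) = 0.0140 dits

JSD(P||Q) = 0.5 × 0.0154 + 0.5 × 0.0140 = 0.0147 dits

Unlike KL divergence, JSD is symmetric and bounded: 0 ≤ JSD ≤ log(2).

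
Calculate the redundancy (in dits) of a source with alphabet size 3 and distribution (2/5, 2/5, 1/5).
0.0190 dits

Redundancy measures how far a source is from maximum entropy:
R = H_max - H(X)

Maximum entropy for 3 symbols: H_max = log_10(3) = 0.4771 dits
Actual entropy: H(X) = 0.4581 dits
Redundancy: R = 0.4771 - 0.4581 = 0.0190 dits

This redundancy represents potential for compression: the source could be compressed by 0.0190 dits per symbol.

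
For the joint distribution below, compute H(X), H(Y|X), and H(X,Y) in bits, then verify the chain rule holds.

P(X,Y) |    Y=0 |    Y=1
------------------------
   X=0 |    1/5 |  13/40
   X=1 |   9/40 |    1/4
H(X,Y) = 1.9756, H(X) = 0.9982, H(Y|X) = 0.9774 (all in bits)

Chain rule: H(X,Y) = H(X) + H(Y|X)

Left side — joint entropy directly:
H(X,Y) = -Σ p(x,y) log p(x,y) = 1.9756 bits

Right side — compute H(Y|X) from the conditional distributions:
P(X) = (21/40, 19/40), so H(X) = 0.9982 bits
H(Y|X) = Σ_x P(X=x) · H(Y|X=x):
  P(Y|X=0) = (8/21, 13/21), H(Y|X=0) = 0.9587, weight P(X=0) = 21/40
  P(Y|X=1) = (9/19, 10/19), H(Y|X=1) = 0.9980, weight P(X=1) = 19/40
H(Y|X) = 0.9774 bits

H(X) + H(Y|X) = 0.9982 + 0.9774 = 1.9756 bits

Both sides equal 1.9756 bits. ✓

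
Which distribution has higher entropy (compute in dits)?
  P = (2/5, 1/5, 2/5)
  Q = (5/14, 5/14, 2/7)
Q

Computing entropies in dits:
H(P) = 0.4581
H(Q) = 0.4748

Distribution Q has higher entropy.

Intuition: The distribution closer to uniform (more spread out) has higher entropy.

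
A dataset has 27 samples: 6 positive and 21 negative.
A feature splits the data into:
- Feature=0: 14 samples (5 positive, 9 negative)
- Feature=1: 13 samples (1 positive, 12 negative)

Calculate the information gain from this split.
0.0883 bits

Information Gain = H(Y) - H(Y|Feature)

Before split:
P(positive) = 6/27 = 0.2222
H(Y) = 0.7642 bits

After split:
Feature=0: H = 0.9403 bits (weight = 14/27)
Feature=1: H = 0.3912 bits (weight = 13/27)
H(Y|Feature) = (14/27)×0.9403 + (13/27)×0.3912 = 0.6759 bits

Information Gain = 0.7642 - 0.6759 = 0.0883 bits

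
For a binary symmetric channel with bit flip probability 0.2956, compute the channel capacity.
0.1242 bits

For a binary symmetric channel (BSC) with error probability p:
Capacity C = 1 - H(p) bits per symbol

where H(p) = -p log₂(p) - (1-p) log₂(1-p) is the binary entropy function.

H(0.2956) = 0.8758 bits
C = 1 - 0.8758 = 0.1242 bits per symbol

This means we can reliably transmit up to 0.1242 bits of information per channel use.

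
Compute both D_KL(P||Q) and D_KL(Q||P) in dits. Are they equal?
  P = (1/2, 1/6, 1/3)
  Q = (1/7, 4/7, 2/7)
D_KL(P||Q) = 0.2052, D_KL(Q||P) = 0.2089

KL divergence is not symmetric: D_KL(P||Q) ≠ D_KL(Q||P) in general.

D_KL(P||Q) = 0.2052 dits
D_KL(Q||P) = 0.2089 dits

No, they are not equal!

This asymmetry is why KL divergence is not a true distance metric.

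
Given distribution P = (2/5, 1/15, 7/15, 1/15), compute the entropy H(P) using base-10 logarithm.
0.4705 dits

Shannon entropy is H(X) = -Σ p(x) log p(x).

For P = (2/5, 1/15, 7/15, 1/15):
H = -2/5 × log_10(2/5) -1/15 × log_10(1/15) -7/15 × log_10(7/15) -1/15 × log_10(1/15)
H = 0.4705 dits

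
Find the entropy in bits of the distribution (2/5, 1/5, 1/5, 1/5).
1.9219 bits

Shannon entropy is H(X) = -Σ p(x) log p(x).

For P = (2/5, 1/5, 1/5, 1/5):
H = -2/5 × log_2(2/5) -1/5 × log_2(1/5) -1/5 × log_2(1/5) -1/5 × log_2(1/5)
H = 1.9219 bits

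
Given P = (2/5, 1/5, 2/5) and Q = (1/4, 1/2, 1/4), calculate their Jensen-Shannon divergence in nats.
0.0507 nats

Jensen-Shannon divergence is:
JSD(P||Q) = 0.5 × D_KL(P||M) + 0.5 × D_KL(Q||M)
where M = 0.5 × (P + Q) is the mixture distribution.

M = 0.5 × (2/5, 1/5, 2/5) + 0.5 × (1/4, 1/2, 1/4) = (13/40, 7/20, 13/40)

D_KL(P||M) = 0.0542 nats
D_KL(Q||M) = 0.0472 nats

JSD(P||Q) = 0.5 × 0.0542 + 0.5 × 0.0472 = 0.0507 nats

Unlike KL divergence, JSD is symmetric and bounded: 0 ≤ JSD ≤ log(2).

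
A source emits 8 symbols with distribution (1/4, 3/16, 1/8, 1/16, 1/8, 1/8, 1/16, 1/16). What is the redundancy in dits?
0.0518 dits

Redundancy measures how far a source is from maximum entropy:
R = H_max - H(X)

Maximum entropy for 8 symbols: H_max = log_10(8) = 0.9031 dits
Actual entropy: H(X) = 0.8513 dits
Redundancy: R = 0.9031 - 0.8513 = 0.0518 dits

This redundancy represents potential for compression: the source could be compressed by 0.0518 dits per symbol.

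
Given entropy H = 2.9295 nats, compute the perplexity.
18.7183

Perplexity is e^H (or exp(H) for natural log).

H = 2.9295 nats
Perplexity = e^2.9295 = 18.7183

Interpretation: The model's uncertainty is equivalent to choosing uniformly among 18.7 options.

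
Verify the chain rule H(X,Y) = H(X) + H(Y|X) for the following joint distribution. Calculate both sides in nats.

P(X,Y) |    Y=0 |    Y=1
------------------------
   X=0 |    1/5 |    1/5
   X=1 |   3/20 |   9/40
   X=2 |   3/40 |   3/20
H(X,Y) = 1.7428, H(X) = 1.0699, H(Y|X) = 0.6729 (all in nats)

Chain rule: H(X,Y) = H(X) + H(Y|X)

Left side — joint entropy directly:
H(X,Y) = -Σ p(x,y) log p(x,y) = 1.7428 nats

Right side — compute H(Y|X) from the conditional distributions:
P(X) = (2/5, 3/8, 9/40), so H(X) = 1.0699 nats
H(Y|X) = Σ_x P(X=x) · H(Y|X=x):
  P(Y|X=0) = (1/2, 1/2), H(Y|X=0) = 0.6931, weight P(X=0) = 2/5
  P(Y|X=1) = (2/5, 3/5), H(Y|X=1) = 0.6730, weight P(X=1) = 3/8
  P(Y|X=2) = (1/3, 2/3), H(Y|X=2) = 0.6365, weight P(X=2) = 9/40
H(Y|X) = 0.6729 nats

H(X) + H(Y|X) = 1.0699 + 0.6729 = 1.7428 nats

Both sides equal 1.7428 nats. ✓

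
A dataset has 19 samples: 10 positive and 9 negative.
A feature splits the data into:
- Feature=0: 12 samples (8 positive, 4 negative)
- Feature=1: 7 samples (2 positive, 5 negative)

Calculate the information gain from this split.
0.1000 bits

Information Gain = H(Y) - H(Y|Feature)

Before split:
P(positive) = 10/19 = 0.5263
H(Y) = 0.9980 bits

After split:
Feature=0: H = 0.9183 bits (weight = 12/19)
Feature=1: H = 0.8631 bits (weight = 7/19)
H(Y|Feature) = (12/19)×0.9183 + (7/19)×0.8631 = 0.8980 bits

Information Gain = 0.9980 - 0.8980 = 0.1000 bits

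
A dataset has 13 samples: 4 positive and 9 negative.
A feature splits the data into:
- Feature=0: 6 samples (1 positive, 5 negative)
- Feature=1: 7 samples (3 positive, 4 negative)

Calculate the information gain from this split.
0.0600 bits

Information Gain = H(Y) - H(Y|Feature)

Before split:
P(positive) = 4/13 = 0.3077
H(Y) = 0.8905 bits

After split:
Feature=0: H = 0.6500 bits (weight = 6/13)
Feature=1: H = 0.9852 bits (weight = 7/13)
H(Y|Feature) = (6/13)×0.6500 + (7/13)×0.9852 = 0.8305 bits

Information Gain = 0.8905 - 0.8305 = 0.0600 bits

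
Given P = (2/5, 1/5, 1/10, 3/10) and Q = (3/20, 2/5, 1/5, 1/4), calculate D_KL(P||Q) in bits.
0.3449 bits

KL divergence: D_KL(P||Q) = Σ p(x) log(p(x)/q(x))

Computing term by term:
  x=0: 2/5 × log_2[(2/5)/(3/20)] = 2/5 × 1.4150 = 0.5660
  x=1: 1/5 × log_2[(1/5)/(2/5)] = 1/5 × -1.0000 = -0.2000
  x=2: 1/10 × log_2[(1/10)/(1/5)] = 1/10 × -1.0000 = -0.1000
  x=3: 3/10 × log_2[(3/10)/(1/4)] = 3/10 × 0.2630 = 0.0789

D_KL(P||Q) = 0.3449 bits

Note: KL divergence is always non-negative and equals 0 iff P = Q.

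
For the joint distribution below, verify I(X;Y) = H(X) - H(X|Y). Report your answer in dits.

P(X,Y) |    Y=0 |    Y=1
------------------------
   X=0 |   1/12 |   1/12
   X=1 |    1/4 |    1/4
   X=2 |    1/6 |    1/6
I(X;Y) = 0.0000 dits

Mutual information has multiple equivalent forms:
- I(X;Y) = H(X) - H(X|Y)
- I(X;Y) = H(Y) - H(Y|X)
- I(X;Y) = H(X) + H(Y) - H(X,Y)

Computing all quantities:
H(X) = 0.4392, H(Y) = 0.3010, H(X,Y) = 0.7403
H(X|Y) = 0.4392, H(Y|X) = 0.3010

Verification:
H(X) - H(X|Y) = 0.4392 - 0.4392 = 0.0000
H(Y) - H(Y|X) = 0.3010 - 0.3010 = 0.0000
H(X) + H(Y) - H(X,Y) = 0.4392 + 0.3010 - 0.7403 = 0.0000

All forms give I(X;Y) = 0.0000 dits. ✓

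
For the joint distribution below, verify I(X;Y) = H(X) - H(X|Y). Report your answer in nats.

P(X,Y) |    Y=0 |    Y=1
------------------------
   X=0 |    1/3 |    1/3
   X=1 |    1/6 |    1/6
I(X;Y) = 0.0000 nats

Mutual information has multiple equivalent forms:
- I(X;Y) = H(X) - H(X|Y)
- I(X;Y) = H(Y) - H(Y|X)
- I(X;Y) = H(X) + H(Y) - H(X,Y)

Computing all quantities:
H(X) = 0.6365, H(Y) = 0.6931, H(X,Y) = 1.3297
H(X|Y) = 0.6365, H(Y|X) = 0.6931

Verification:
H(X) - H(X|Y) = 0.6365 - 0.6365 = 0.0000
H(Y) - H(Y|X) = 0.6931 - 0.6931 = 0.0000
H(X) + H(Y) - H(X,Y) = 0.6365 + 0.6931 - 1.3297 = 0.0000

All forms give I(X;Y) = 0.0000 nats. ✓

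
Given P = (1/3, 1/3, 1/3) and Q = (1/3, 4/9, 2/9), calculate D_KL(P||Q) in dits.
0.0171 dits

KL divergence: D_KL(P||Q) = Σ p(x) log(p(x)/q(x))

Computing term by term:
  x=0: 1/3 × log_10[(1/3)/(1/3)] = 1/3 × 0.0000 = 0.0000
  x=1: 1/3 × log_10[(1/3)/(4/9)] = 1/3 × -0.1249 = -0.0416
  x=2: 1/3 × log_10[(1/3)/(2/9)] = 1/3 × 0.1761 = 0.0587

D_KL(P||Q) = 0.0171 dits

Note: KL divergence is always non-negative and equals 0 iff P = Q.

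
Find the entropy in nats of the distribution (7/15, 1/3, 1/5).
1.0438 nats

Shannon entropy is H(X) = -Σ p(x) log p(x).

For P = (7/15, 1/3, 1/5):
H = -7/15 × log_e(7/15) -1/3 × log_e(1/3) -1/5 × log_e(1/5)
H = 1.0438 nats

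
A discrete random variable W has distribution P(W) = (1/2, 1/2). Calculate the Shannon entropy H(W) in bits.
1.0000 bits

Shannon entropy is H(X) = -Σ p(x) log p(x).

For P = (1/2, 1/2):
H = -1/2 × log_2(1/2) -1/2 × log_2(1/2)
H = 1.0000 bits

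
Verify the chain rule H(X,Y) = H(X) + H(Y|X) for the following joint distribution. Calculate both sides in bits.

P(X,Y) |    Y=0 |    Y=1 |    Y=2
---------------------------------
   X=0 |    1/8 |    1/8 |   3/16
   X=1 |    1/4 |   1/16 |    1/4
H(X,Y) = 2.4528, H(X) = 0.9887, H(Y|X) = 1.4641 (all in bits)

Chain rule: H(X,Y) = H(X) + H(Y|X)

Left side — joint entropy directly:
H(X,Y) = -Σ p(x,y) log p(x,y) = 2.4528 bits

Right side — compute H(Y|X) from the conditional distributions:
P(X) = (7/16, 9/16), so H(X) = 0.9887 bits
H(Y|X) = Σ_x P(X=x) · H(Y|X=x):
  P(Y|X=0) = (2/7, 2/7, 3/7), H(Y|X=0) = 1.5567, weight P(X=0) = 7/16
  P(Y|X=1) = (4/9, 1/9, 4/9), H(Y|X=1) = 1.3921, weight P(X=1) = 9/16
H(Y|X) = 1.4641 bits

H(X) + H(Y|X) = 0.9887 + 1.4641 = 2.4528 bits

Both sides equal 2.4528 bits. ✓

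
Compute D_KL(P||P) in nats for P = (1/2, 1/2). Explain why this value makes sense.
0.0000 nats

KL divergence satisfies the Gibbs inequality: D_KL(P||Q) ≥ 0 for all distributions P, Q.

D_KL(P||Q) = Σ p(x) log(p(x)/q(x))
Each term is p(x) × log_e(p(x)/p(x)) = p(x) × log_e(1) = 0, so the sum is 0.
D_KL(P||Q) = 0.0000 nats

When P = Q, the KL divergence is exactly 0, as there is no 'divergence' between identical distributions.

This non-negativity is a fundamental property: relative entropy cannot be negative because it measures how different Q is from P.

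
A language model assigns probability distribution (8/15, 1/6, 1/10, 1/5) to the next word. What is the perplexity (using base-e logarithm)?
3.2741

Perplexity is e^H (or exp(H) for natural log).

First, H = -Σ p log p = 1.1860 nats
Perplexity = e^1.1860 = 3.2741

Interpretation: The model's uncertainty is equivalent to choosing uniformly among 3.3 options.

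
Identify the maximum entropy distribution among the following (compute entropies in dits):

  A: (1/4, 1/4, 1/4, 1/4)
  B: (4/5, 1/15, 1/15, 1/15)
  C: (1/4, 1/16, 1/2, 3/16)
A

For a discrete distribution over n outcomes, entropy is maximized by the uniform distribution.

Computing entropies:
H(A) = 0.6021 dits
H(B) = 0.3127 dits
H(C) = 0.5126 dits

The uniform distribution (where all probabilities equal 1/4) achieves the maximum entropy of log_10(4) = 0.6021 dits.

Distribution A has the highest entropy.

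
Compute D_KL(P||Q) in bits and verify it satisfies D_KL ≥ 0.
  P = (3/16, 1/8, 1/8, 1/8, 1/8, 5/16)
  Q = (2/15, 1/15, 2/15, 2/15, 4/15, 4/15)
0.1172 bits

KL divergence satisfies the Gibbs inequality: D_KL(P||Q) ≥ 0 for all distributions P, Q.

D_KL(P||Q) = Σ p(x) log(p(x)/q(x))
Term by term:
  x=0: 3/16 × log_2[(3/16)/(2/15)] = 0.0922
  x=1: 1/8 × log_2[(1/8)/(1/15)] = 0.1134
  x=2: 1/8 × log_2[(1/8)/(2/15)] = -0.0116
  x=3: 1/8 × log_2[(1/8)/(2/15)] = -0.0116
  x=4: 1/8 × log_2[(1/8)/(4/15)] = -0.1366
  x=5: 5/16 × log_2[(5/16)/(4/15)] = 0.0715
D_KL(P||Q) = 0.1172 bits

D_KL(P||Q) = 0.1172 ≥ 0 ✓

This non-negativity is a fundamental property: relative entropy cannot be negative because it measures how different Q is from P.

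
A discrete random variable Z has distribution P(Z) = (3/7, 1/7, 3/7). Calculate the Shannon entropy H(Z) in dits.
0.4361 dits

Shannon entropy is H(X) = -Σ p(x) log p(x).

For P = (3/7, 1/7, 3/7):
H = -3/7 × log_10(3/7) -1/7 × log_10(1/7) -3/7 × log_10(3/7)
H = 0.4361 dits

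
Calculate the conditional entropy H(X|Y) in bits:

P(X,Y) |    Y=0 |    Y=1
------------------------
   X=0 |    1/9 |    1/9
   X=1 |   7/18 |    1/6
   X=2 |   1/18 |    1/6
1.3366 bits

Using the chain rule: H(X|Y) = H(X,Y) - H(Y)

First, compute H(X,Y) = 2.3276 bits

Marginal P(Y) = (5/9, 4/9)
H(Y) = 0.9911 bits

H(X|Y) = H(X,Y) - H(Y) = 2.3276 - 0.9911 = 1.3366 bits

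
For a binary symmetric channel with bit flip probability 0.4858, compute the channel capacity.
0.0006 bits

For a binary symmetric channel (BSC) with error probability p:
Capacity C = 1 - H(p) bits per symbol

where H(p) = -p log₂(p) - (1-p) log₂(1-p) is the binary entropy function.

H(0.4858) = 0.9994 bits
C = 1 - 0.9994 = 0.0006 bits per symbol

This means we can reliably transmit up to 0.0006 bits of information per channel use.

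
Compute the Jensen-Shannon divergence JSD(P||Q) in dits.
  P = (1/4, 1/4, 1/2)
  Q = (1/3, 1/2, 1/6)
0.0295 dits

Jensen-Shannon divergence is:
JSD(P||Q) = 0.5 × D_KL(P||M) + 0.5 × D_KL(Q||M)
where M = 0.5 × (P + Q) is the mixture distribution.

M = 0.5 × (1/4, 1/4, 1/2) + 0.5 × (1/3, 1/2, 1/6) = (7/24, 3/8, 1/3)

D_KL(P||M) = 0.0273 dits
D_KL(Q||M) = 0.0316 dits

JSD(P||Q) = 0.5 × 0.0273 + 0.5 × 0.0316 = 0.0295 dits

Unlike KL divergence, JSD is symmetric and bounded: 0 ≤ JSD ≤ log(2).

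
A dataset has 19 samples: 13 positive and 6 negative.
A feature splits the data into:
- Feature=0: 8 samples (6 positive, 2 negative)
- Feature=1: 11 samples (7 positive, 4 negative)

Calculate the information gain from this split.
0.0107 bits

Information Gain = H(Y) - H(Y|Feature)

Before split:
P(positive) = 13/19 = 0.6842
H(Y) = 0.8997 bits

After split:
Feature=0: H = 0.8113 bits (weight = 8/19)
Feature=1: H = 0.9457 bits (weight = 11/19)
H(Y|Feature) = (8/19)×0.8113 + (11/19)×0.9457 = 0.8891 bits

Information Gain = 0.8997 - 0.8891 = 0.0107 bits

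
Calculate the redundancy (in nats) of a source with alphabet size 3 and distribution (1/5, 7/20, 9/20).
0.0500 nats

Redundancy measures how far a source is from maximum entropy:
R = H_max - H(X)

Maximum entropy for 3 symbols: H_max = log_e(3) = 1.0986 nats
Actual entropy: H(X) = 1.0487 nats
Redundancy: R = 1.0986 - 1.0487 = 0.0500 nats

This redundancy represents potential for compression: the source could be compressed by 0.0500 nats per symbol.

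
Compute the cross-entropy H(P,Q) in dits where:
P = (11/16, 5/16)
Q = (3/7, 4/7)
0.3289 dits

Cross-entropy: H(P,Q) = -Σ p(x) log q(x)

Alternatively: H(P,Q) = H(P) + D_KL(P||Q)
H(P) = 0.2697 dits
D_KL(P||Q) = 0.0592 dits

H(P,Q) = 0.2697 + 0.0592 = 0.3289 dits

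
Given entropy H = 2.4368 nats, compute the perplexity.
11.4364

Perplexity is e^H (or exp(H) for natural log).

H = 2.4368 nats
Perplexity = e^2.4368 = 11.4364

Interpretation: The model's uncertainty is equivalent to choosing uniformly among 11.4 options.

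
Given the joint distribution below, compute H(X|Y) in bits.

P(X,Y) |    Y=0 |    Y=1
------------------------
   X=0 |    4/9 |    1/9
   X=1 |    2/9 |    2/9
0.9183 bits

Using the chain rule: H(X|Y) = H(X,Y) - H(Y)

First, compute H(X,Y) = 1.8366 bits

Marginal P(Y) = (2/3, 1/3)
H(Y) = 0.9183 bits

H(X|Y) = H(X,Y) - H(Y) = 1.8366 - 0.9183 = 0.9183 bits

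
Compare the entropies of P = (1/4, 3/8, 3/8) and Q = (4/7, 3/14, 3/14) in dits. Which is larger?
P

Computing entropies in dits:
H(P) = 0.4700
H(Q) = 0.4256

Distribution P has higher entropy.

Intuition: The distribution closer to uniform (more spread out) has higher entropy.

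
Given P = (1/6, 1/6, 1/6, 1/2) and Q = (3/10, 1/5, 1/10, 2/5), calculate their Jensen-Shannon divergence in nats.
0.0174 nats

Jensen-Shannon divergence is:
JSD(P||Q) = 0.5 × D_KL(P||M) + 0.5 × D_KL(Q||M)
where M = 0.5 × (P + Q) is the mixture distribution.

M = 0.5 × (1/6, 1/6, 1/6, 1/2) + 0.5 × (3/10, 1/5, 1/10, 2/5) = (7/30, 0.183333, 2/15, 9/20)

D_KL(P||M) = 0.0179 nats
D_KL(Q||M) = 0.0169 nats

JSD(P||Q) = 0.5 × 0.0179 + 0.5 × 0.0169 = 0.0174 nats

Unlike KL divergence, JSD is symmetric and bounded: 0 ≤ JSD ≤ log(2).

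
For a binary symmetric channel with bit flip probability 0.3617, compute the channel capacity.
0.0559 bits

For a binary symmetric channel (BSC) with error probability p:
Capacity C = 1 - H(p) bits per symbol

where H(p) = -p log₂(p) - (1-p) log₂(1-p) is the binary entropy function.

H(0.3617) = 0.9441 bits
C = 1 - 0.9441 = 0.0559 bits per symbol

This means we can reliably transmit up to 0.0559 bits of information per channel use.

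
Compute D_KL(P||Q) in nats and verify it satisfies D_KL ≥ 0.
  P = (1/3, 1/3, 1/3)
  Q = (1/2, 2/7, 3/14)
0.0635 nats

KL divergence satisfies the Gibbs inequality: D_KL(P||Q) ≥ 0 for all distributions P, Q.

D_KL(P||Q) = Σ p(x) log(p(x)/q(x))
Term by term:
  x=0: 1/3 × log_e[(1/3)/(1/2)] = -0.1352
  x=1: 1/3 × log_e[(1/3)/(2/7)] = 0.0514
  x=2: 1/3 × log_e[(1/3)/(3/14)] = 0.1473
D_KL(P||Q) = 0.0635 nats

D_KL(P||Q) = 0.0635 ≥ 0 ✓

This non-negativity is a fundamental property: relative entropy cannot be negative because it measures how different Q is from P.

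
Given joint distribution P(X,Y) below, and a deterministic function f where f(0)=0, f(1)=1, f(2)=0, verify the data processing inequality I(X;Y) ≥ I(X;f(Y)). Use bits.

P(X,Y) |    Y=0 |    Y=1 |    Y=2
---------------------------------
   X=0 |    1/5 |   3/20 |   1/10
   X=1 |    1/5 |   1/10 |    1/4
I(X;Y) = 0.0479, I(X;f(Y)) = 0.0218, inequality holds: 0.0479 ≥ 0.0218

Data Processing Inequality: For any Markov chain X → Y → Z, we have I(X;Y) ≥ I(X;Z).

Here Z = f(Y) is a deterministic function of Y, forming X → Y → Z.

Original I(X;Y) = 0.0479 bits

After applying f:
P(X,Z) where Z=f(Y):
- P(X,Z=0) = P(X,Y=0) + P(X,Y=2)
- P(X,Z=1) = P(X,Y=1)

I(X;Z) = I(X;f(Y)) = 0.0218 bits

Verification: 0.0479 ≥ 0.0218 ✓

Information cannot be created by processing; the function f can only lose information about X.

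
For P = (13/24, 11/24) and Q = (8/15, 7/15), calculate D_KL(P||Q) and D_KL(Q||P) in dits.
D_KL(P||Q) = 0.0001, D_KL(Q||P) = 0.0001

KL divergence is not symmetric: D_KL(P||Q) ≠ D_KL(Q||P) in general.

D_KL(P||Q) = 0.0001 dits
D_KL(Q||P) = 0.0001 dits

In this case they happen to be equal (to 4 decimal places).

This asymmetry is why KL divergence is not a true distance metric.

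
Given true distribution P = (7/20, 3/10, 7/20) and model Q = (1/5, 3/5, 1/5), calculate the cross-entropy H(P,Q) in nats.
1.2799 nats

Cross-entropy: H(P,Q) = -Σ p(x) log q(x)

Alternatively: H(P,Q) = H(P) + D_KL(P||Q)
H(P) = 1.0961 nats
D_KL(P||Q) = 0.1838 nats

H(P,Q) = 1.0961 + 0.1838 = 1.2799 nats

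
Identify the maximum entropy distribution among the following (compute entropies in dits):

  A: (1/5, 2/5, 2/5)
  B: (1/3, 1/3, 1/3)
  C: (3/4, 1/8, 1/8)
B

For a discrete distribution over n outcomes, entropy is maximized by the uniform distribution.

Computing entropies:
H(A) = 0.4581 dits
H(B) = 0.4771 dits
H(C) = 0.3195 dits

The uniform distribution (where all probabilities equal 1/3) achieves the maximum entropy of log_10(3) = 0.4771 dits.

Distribution B has the highest entropy.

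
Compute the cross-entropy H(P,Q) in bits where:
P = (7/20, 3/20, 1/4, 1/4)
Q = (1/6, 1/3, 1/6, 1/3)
2.1850 bits

Cross-entropy: H(P,Q) = -Σ p(x) log q(x)

Alternatively: H(P,Q) = H(P) + D_KL(P||Q)
H(P) = 1.9406 bits
D_KL(P||Q) = 0.2443 bits

H(P,Q) = 1.9406 + 0.2443 = 2.1850 bits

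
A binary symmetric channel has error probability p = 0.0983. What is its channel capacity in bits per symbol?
0.5364 bits

For a binary symmetric channel (BSC) with error probability p:
Capacity C = 1 - H(p) bits per symbol

where H(p) = -p log₂(p) - (1-p) log₂(1-p) is the binary entropy function.

H(0.0983) = 0.4636 bits
C = 1 - 0.4636 = 0.5364 bits per symbol

This means we can reliably transmit up to 0.5364 bits of information per channel use.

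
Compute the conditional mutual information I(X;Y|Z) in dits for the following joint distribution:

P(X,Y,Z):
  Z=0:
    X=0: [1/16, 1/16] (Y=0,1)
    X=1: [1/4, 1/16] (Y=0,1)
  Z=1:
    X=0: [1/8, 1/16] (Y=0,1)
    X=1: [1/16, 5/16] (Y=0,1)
0.0384 dits

Conditional mutual information: I(X;Y|Z) = H(X|Z) + H(Y|Z) - H(X,Y|Z)

H(Z) = 0.2976
H(X,Z) = 0.5668 → H(X|Z) = 0.2692
H(Y,Z) = 0.5668 → H(Y|Z) = 0.2692
H(X,Y,Z) = 0.7975 → H(X,Y|Z) = 0.4999

I(X;Y|Z) = 0.2692 + 0.2692 - 0.4999 = 0.0384 dits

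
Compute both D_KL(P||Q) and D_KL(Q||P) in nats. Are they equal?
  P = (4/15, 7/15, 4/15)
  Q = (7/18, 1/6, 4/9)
D_KL(P||Q) = 0.2437, D_KL(Q||P) = 0.2022

KL divergence is not symmetric: D_KL(P||Q) ≠ D_KL(Q||P) in general.

D_KL(P||Q) = 0.2437 nats
D_KL(Q||P) = 0.2022 nats

No, they are not equal!

This asymmetry is why KL divergence is not a true distance metric.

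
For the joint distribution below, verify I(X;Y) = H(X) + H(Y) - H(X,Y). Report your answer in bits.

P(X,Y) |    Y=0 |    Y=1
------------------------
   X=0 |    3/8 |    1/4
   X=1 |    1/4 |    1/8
I(X;Y) = 0.0032 bits

Mutual information has multiple equivalent forms:
- I(X;Y) = H(X) - H(X|Y)
- I(X;Y) = H(Y) - H(Y|X)
- I(X;Y) = H(X) + H(Y) - H(X,Y)

Computing all quantities:
H(X) = 0.9544, H(Y) = 0.9544, H(X,Y) = 1.9056
H(X|Y) = 0.9512, H(Y|X) = 0.9512

Verification:
H(X) - H(X|Y) = 0.9544 - 0.9512 = 0.0032
H(Y) - H(Y|X) = 0.9544 - 0.9512 = 0.0032
H(X) + H(Y) - H(X,Y) = 0.9544 + 0.9544 - 1.9056 = 0.0032

All forms give I(X;Y) = 0.0032 bits. ✓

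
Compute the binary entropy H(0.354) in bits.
0.9376 bits

The binary entropy function is:
H(p) = -p log(p) - (1-p) log(1-p)

H(0.354) = -0.354 × log_2(0.354) - 0.646 × log_2(0.646)
H(0.354) = 0.9376 bits

Note: Binary entropy is maximized at p=0.5 (H=1 bit) and minimized at p=0 or p=1 (H=0).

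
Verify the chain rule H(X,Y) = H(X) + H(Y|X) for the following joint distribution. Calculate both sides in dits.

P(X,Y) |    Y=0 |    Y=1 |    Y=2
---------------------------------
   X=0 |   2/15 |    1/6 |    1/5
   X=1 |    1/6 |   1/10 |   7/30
H(X,Y) = 0.7633, H(X) = 0.3010, H(Y|X) = 0.4623 (all in dits)

Chain rule: H(X,Y) = H(X) + H(Y|X)

Left side — joint entropy directly:
H(X,Y) = -Σ p(x,y) log p(x,y) = 0.7633 dits

Right side — compute H(Y|X) from the conditional distributions:
P(X) = (1/2, 1/2), so H(X) = 0.3010 dits
H(Y|X) = Σ_x P(X=x) · H(Y|X=x):
  P(Y|X=0) = (4/15, 1/3, 2/5), H(Y|X=0) = 0.4713, weight P(X=0) = 1/2
  P(Y|X=1) = (1/3, 1/5, 7/15), H(Y|X=1) = 0.4533, weight P(X=1) = 1/2
H(Y|X) = 0.4623 dits

H(X) + H(Y|X) = 0.3010 + 0.4623 = 0.7633 dits

Both sides equal 0.7633 dits. ✓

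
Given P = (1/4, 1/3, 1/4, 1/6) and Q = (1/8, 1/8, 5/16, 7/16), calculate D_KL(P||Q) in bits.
0.4091 bits

KL divergence: D_KL(P||Q) = Σ p(x) log(p(x)/q(x))

Computing term by term:
  x=0: 1/4 × log_2[(1/4)/(1/8)] = 1/4 × 1.0000 = 0.2500
  x=1: 1/3 × log_2[(1/3)/(1/8)] = 1/3 × 1.4150 = 0.4717
  x=2: 1/4 × log_2[(1/4)/(5/16)] = 1/4 × -0.3219 = -0.0805
  x=3: 1/6 × log_2[(1/6)/(7/16)] = 1/6 × -1.3923 = -0.2321

D_KL(P||Q) = 0.4091 bits

Note: KL divergence is always non-negative and equals 0 iff P = Q.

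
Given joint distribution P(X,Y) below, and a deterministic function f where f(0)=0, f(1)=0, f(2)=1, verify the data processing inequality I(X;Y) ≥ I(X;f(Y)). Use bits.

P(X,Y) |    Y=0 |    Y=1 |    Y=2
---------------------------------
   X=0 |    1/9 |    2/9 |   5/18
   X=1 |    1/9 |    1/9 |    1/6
I(X;Y) = 0.0116, I(X;f(Y)) = 0.0005, inequality holds: 0.0116 ≥ 0.0005

Data Processing Inequality: For any Markov chain X → Y → Z, we have I(X;Y) ≥ I(X;Z).

Here Z = f(Y) is a deterministic function of Y, forming X → Y → Z.

Original I(X;Y) = 0.0116 bits

After applying f:
P(X,Z) where Z=f(Y):
- P(X,Z=0) = P(X,Y=0) + P(X,Y=1)
- P(X,Z=1) = P(X,Y=2)

I(X;Z) = I(X;f(Y)) = 0.0005 bits

Verification: 0.0116 ≥ 0.0005 ✓

Information cannot be created by processing; the function f can only lose information about X.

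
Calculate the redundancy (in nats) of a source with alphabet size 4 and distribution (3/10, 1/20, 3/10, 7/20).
0.1467 nats

Redundancy measures how far a source is from maximum entropy:
R = H_max - H(X)

Maximum entropy for 4 symbols: H_max = log_e(4) = 1.3863 nats
Actual entropy: H(X) = 1.2396 nats
Redundancy: R = 1.3863 - 1.2396 = 0.1467 nats

This redundancy represents potential for compression: the source could be compressed by 0.1467 nats per symbol.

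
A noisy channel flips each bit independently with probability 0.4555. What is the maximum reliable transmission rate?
0.0057 bits

For a binary symmetric channel (BSC) with error probability p:
Capacity C = 1 - H(p) bits per symbol

where H(p) = -p log₂(p) - (1-p) log₂(1-p) is the binary entropy function.

H(0.4555) = 0.9943 bits
C = 1 - 0.9943 = 0.0057 bits per symbol

This means we can reliably transmit up to 0.0057 bits of information per channel use.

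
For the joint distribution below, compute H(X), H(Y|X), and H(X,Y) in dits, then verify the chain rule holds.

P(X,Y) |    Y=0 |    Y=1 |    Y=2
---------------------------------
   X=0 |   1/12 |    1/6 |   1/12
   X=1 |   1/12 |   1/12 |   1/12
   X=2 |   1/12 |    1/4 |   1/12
H(X,Y) = 0.9097, H(X) = 0.4680, H(Y|X) = 0.4418 (all in dits)

Chain rule: H(X,Y) = H(X) + H(Y|X)

Left side — joint entropy directly:
H(X,Y) = -Σ p(x,y) log p(x,y) = 0.9097 dits

Right side — compute H(Y|X) from the conditional distributions:
P(X) = (1/3, 1/4, 5/12), so H(X) = 0.4680 dits
H(Y|X) = Σ_x P(X=x) · H(Y|X=x):
  P(Y|X=0) = (1/4, 1/2, 1/4), H(Y|X=0) = 0.4515, weight P(X=0) = 1/3
  P(Y|X=1) = (1/3, 1/3, 1/3), H(Y|X=1) = 0.4771, weight P(X=1) = 1/4
  P(Y|X=2) = (1/5, 3/5, 1/5), H(Y|X=2) = 0.4127, weight P(X=2) = 5/12
H(Y|X) = 0.4418 dits

H(X) + H(Y|X) = 0.4680 + 0.4418 = 0.9097 dits

Both sides equal 0.9097 dits. ✓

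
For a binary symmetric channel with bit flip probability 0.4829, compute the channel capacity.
0.0008 bits

For a binary symmetric channel (BSC) with error probability p:
Capacity C = 1 - H(p) bits per symbol

where H(p) = -p log₂(p) - (1-p) log₂(1-p) is the binary entropy function.

H(0.4829) = 0.9992 bits
C = 1 - 0.9992 = 0.0008 bits per symbol

This means we can reliably transmit up to 0.0008 bits of information per channel use.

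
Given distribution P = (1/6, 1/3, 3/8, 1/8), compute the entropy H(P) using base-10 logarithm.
0.5614 dits

Shannon entropy is H(X) = -Σ p(x) log p(x).

For P = (1/6, 1/3, 3/8, 1/8):
H = -1/6 × log_10(1/6) -1/3 × log_10(1/3) -3/8 × log_10(3/8) -1/8 × log_10(1/8)
H = 0.5614 dits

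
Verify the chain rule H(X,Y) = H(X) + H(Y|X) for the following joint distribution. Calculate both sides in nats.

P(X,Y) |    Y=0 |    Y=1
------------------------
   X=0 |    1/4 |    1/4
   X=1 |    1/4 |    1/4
H(X,Y) = 1.3863, H(X) = 0.6931, H(Y|X) = 0.6931 (all in nats)

Chain rule: H(X,Y) = H(X) + H(Y|X)

Left side — joint entropy directly:
H(X,Y) = -Σ p(x,y) log p(x,y) = 1.3863 nats

Right side — compute H(Y|X) from the conditional distributions:
P(X) = (1/2, 1/2), so H(X) = 0.6931 nats
H(Y|X) = Σ_x P(X=x) · H(Y|X=x):
  P(Y|X=0) = (1/2, 1/2), H(Y|X=0) = 0.6931, weight P(X=0) = 1/2
  P(Y|X=1) = (1/2, 1/2), H(Y|X=1) = 0.6931, weight P(X=1) = 1/2
H(Y|X) = 0.6931 nats

H(X) + H(Y|X) = 0.6931 + 0.6931 = 1.3863 nats

Both sides equal 1.3863 nats. ✓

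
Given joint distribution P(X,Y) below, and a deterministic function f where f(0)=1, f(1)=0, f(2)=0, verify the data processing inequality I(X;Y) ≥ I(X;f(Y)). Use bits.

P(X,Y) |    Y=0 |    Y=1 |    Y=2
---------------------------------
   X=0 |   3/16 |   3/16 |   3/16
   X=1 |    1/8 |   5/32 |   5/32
I(X;Y) = 0.0019, I(X;f(Y)) = 0.0019, inequality holds: 0.0019 ≥ 0.0019

Data Processing Inequality: For any Markov chain X → Y → Z, we have I(X;Y) ≥ I(X;Z).

Here Z = f(Y) is a deterministic function of Y, forming X → Y → Z.

Original I(X;Y) = 0.0019 bits

After applying f:
P(X,Z) where Z=f(Y):
- P(X,Z=0) = P(X,Y=1) + P(X,Y=2)
- P(X,Z=1) = P(X,Y=0)

I(X;Z) = I(X;f(Y)) = 0.0019 bits

Verification: 0.0019 ≥ 0.0019 ✓

Information cannot be created by processing; the function f can only lose information about X.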